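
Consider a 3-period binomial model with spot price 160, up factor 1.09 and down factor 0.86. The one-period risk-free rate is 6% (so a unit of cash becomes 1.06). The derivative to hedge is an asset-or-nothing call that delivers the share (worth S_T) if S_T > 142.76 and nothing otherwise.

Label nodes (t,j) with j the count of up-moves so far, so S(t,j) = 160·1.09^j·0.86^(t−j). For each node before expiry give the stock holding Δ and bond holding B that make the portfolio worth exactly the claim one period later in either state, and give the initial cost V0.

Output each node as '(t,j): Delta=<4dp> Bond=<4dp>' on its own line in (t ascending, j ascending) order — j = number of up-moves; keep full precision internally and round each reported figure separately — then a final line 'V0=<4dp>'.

Under the risk-neutral measure, an up-move has probability p* = (R−d)/(u−d) = 0.8696 and values discount at R = 1.06.
Payoff layer (t=3): V(3,0)=0.0000, V(3,1)=0.0000, V(3,2)=163.4826, V(3,3)=207.2046
Node (2,0) S=118.3360: V=(p*·0.0000+(1−p*)·0.0000)/1.06=0.0000; Δ=(0.0000−0.0000)/(128.9862−101.7690)=0.0000; B=V−Δ·S=0.0000
Node (2,1) S=149.9840: V=(p*·163.4826+(1−p*)·0.0000)/1.06=134.1120; Δ=(163.4826−0.0000)/(163.4826−128.9862)=4.7391; B=V−Δ·S=-576.6817
Node (2,2) S=190.0960: V=(p*·207.2046+(1−p*)·163.4826)/1.06=190.0960; Δ=(207.2046−163.4826)/(207.2046−163.4826)=1.0000; B=V−Δ·S=0.0000
Node (1,0) S=137.6000: V=(p*·134.1120+(1−p*)·0.0000)/1.06=110.0181; Δ=(134.1120−0.0000)/(149.9840−118.3360)=4.2376; B=V−Δ·S=-473.0777
Node (1,1) S=174.4000: V=(p*·190.0960+(1−p*)·134.1120)/1.06=172.4469; Δ=(190.0960−134.1120)/(190.0960−149.9840)=1.3957; B=V−Δ·S=-70.9617
Node (0,0) S=160.0000: V=(p*·172.4469+(1−p*)·110.0181)/1.06=155.0038; Δ=(172.4469−110.0181)/(174.4000−137.6000)=1.6964; B=V−Δ·S=-116.4260
Root portfolio cost Δ·160+B reproduces V0=155.0038.

(0,0): Delta=1.6964 Bond=-116.4260
(1,0): Delta=4.2376 Bond=-473.0777
(1,1): Delta=1.3957 Bond=-70.9617
(2,0): Delta=0.0000 Bond=0.0000
(2,1): Delta=4.7391 Bond=-576.6817
(2,2): Delta=1.0000 Bond=0.0000
V0=155.0038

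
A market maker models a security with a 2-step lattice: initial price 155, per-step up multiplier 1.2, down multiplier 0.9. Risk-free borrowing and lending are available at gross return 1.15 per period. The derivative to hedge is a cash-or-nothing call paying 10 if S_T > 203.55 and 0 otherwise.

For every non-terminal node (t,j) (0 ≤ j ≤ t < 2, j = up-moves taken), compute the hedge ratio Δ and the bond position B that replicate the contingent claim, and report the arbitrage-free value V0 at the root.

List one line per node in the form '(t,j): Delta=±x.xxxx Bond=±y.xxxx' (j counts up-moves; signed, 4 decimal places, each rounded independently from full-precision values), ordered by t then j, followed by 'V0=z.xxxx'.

(0,0): Delta=0.1558 Bond=-18.9036
(1,0): Delta=0.0000 Bond=0.0000
(1,1): Delta=0.1792 Bond=-26.0870
V0=5.2510

No-arbitrage ⇒ martingale measure with p* = (R−d)/(u−d) = 0.8333.
Payoff layer (t=2): V(2,0)=0.0000, V(2,1)=0.0000, V(2,2)=10.0000
Node (1,0) S=139.5000: V=(p*·0.0000+(1−p*)·0.0000)/1.15=0.0000; Δ=(0.0000−0.0000)/(167.4000−125.5500)=0.0000; B=V−Δ·S=0.0000
Node (1,1) S=186.0000: V=(p*·10.0000+(1−p*)·0.0000)/1.15=7.2464; Δ=(10.0000−0.0000)/(223.2000−167.4000)=0.1792; B=V−Δ·S=-26.0870
Node (0,0) S=155.0000: V=(p*·7.2464+(1−p*)·0.0000)/1.15=5.2510; Δ=(7.2464−0.0000)/(186.0000−139.5000)=0.1558; B=V−Δ·S=-18.9036
Each (Δ,B) replicates both successor values, so the strategy is self-financing and V0 is arbitrage-free.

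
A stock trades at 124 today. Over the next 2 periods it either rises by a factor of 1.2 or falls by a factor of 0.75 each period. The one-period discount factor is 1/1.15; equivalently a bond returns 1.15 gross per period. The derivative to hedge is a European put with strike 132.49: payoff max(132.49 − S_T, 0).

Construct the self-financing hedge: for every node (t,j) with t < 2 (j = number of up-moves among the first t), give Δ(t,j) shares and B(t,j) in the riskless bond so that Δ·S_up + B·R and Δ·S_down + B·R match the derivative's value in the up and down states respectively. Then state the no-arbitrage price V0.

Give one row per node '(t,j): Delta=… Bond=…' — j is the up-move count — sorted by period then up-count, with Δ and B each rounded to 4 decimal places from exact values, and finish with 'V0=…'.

(0,0): Delta=-0.3618 Bond=48.5733
(1,0): Delta=-1.0000 Bond=115.2087
(1,1): Delta=-0.3120 Bond=48.4406
V0=3.7059

Risk-neutral probability p* = (R−d)/(u−d) = (1.15−0.75)/(1.2−0.75) = 0.8889.
Terminal values V(2,·): V(2,0)=62.7400, V(2,1)=20.8900, V(2,2)=0.0000
(1,0): S=93.0000. Δ = (V_up−V_dn)/(S_up−S_dn) = (20.8900−62.7400)/(111.6000−69.7500) = -1.0000. V = [p*·20.8900 + (1−p*)·62.7400]/1.15 = 22.2087. B = V − Δ·S = 115.2087.
(1,1): S=148.8000. Δ = (V_up−V_dn)/(S_up−S_dn) = (0.0000−20.8900)/(178.5600−111.6000) = -0.3120. V = [p*·0.0000 + (1−p*)·20.8900]/1.15 = 2.0184. B = V − Δ·S = 48.4406.
(0,0): S=124.0000. Δ = (V_up−V_dn)/(S_up−S_dn) = (2.0184−22.2087)/(148.8000−93.0000) = -0.3618. V = [p*·2.0184 + (1−p*)·22.2087]/1.15 = 3.7059. B = V − Δ·S = 48.5733.
Each (Δ,B) replicates both successor values, so the strategy is self-financing and V0 is arbitrage-free.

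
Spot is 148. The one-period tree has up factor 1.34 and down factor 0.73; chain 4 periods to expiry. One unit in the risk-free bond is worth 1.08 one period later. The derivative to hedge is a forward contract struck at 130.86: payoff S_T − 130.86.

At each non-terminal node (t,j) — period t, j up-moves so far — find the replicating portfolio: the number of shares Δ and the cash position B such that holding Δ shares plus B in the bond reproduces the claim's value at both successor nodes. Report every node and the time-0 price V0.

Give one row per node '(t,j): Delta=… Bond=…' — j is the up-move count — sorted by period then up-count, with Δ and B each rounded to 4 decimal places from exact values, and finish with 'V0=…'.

(0,0): Delta=1.0000 Bond=-96.1860
(1,0): Delta=1.0000 Bond=-103.8809
(1,1): Delta=1.0000 Bond=-103.8809
(2,0): Delta=1.0000 Bond=-112.1914
(2,1): Delta=1.0000 Bond=-112.1914
(2,2): Delta=1.0000 Bond=-112.1914
(3,0): Delta=1.0000 Bond=-121.1667
(3,1): Delta=1.0000 Bond=-121.1667
(3,2): Delta=1.0000 Bond=-121.1667
(3,3): Delta=1.0000 Bond=-121.1667
V0=51.8140

Since d<R<u, set p* = (R−d)/(u−d) = 0.5738; price each node as the discounted p*-expectation of its children.
Payoff layer (t=4): V(4,0)=-88.8306, V(4,1)=-53.7101, V(4,2)=10.7575, V(4,3)=129.0955, V(4,4)=346.3185
(3,0): S=57.5745. Δ = (V_up−V_dn)/(S_up−S_dn) = (-53.7101−-88.8306)/(77.1499−42.0294) = 1.0000. V = [p*·-53.7101 + (1−p*)·-88.8306]/1.08 = -63.5922. B = V − Δ·S = -121.1667.
(3,1): S=105.6847. Δ = (V_up−V_dn)/(S_up−S_dn) = (10.7575−-53.7101)/(141.6175−77.1499) = 1.0000. V = [p*·10.7575 + (1−p*)·-53.7101]/1.08 = -15.4819. B = V − Δ·S = -121.1667.
(3,2): S=193.9966. Δ = (V_up−V_dn)/(S_up−S_dn) = (129.0955−10.7575)/(259.9555−141.6175) = 1.0000. V = [p*·129.0955 + (1−p*)·10.7575]/1.08 = 72.8300. B = V − Δ·S = -121.1667.
(3,3): S=356.1034. Δ = (V_up−V_dn)/(S_up−S_dn) = (346.3185−129.0955)/(477.1785−259.9555) = 1.0000. V = [p*·346.3185 + (1−p*)·129.0955]/1.08 = 234.9367. B = V − Δ·S = -121.1667.
(2,0): S=78.8692. Δ = (V_up−V_dn)/(S_up−S_dn) = (-15.4819−-63.5922)/(105.6847−57.5745) = 1.0000. V = [p*·-15.4819 + (1−p*)·-63.5922]/1.08 = -33.3222. B = V − Δ·S = -112.1914.
(2,1): S=144.7736. Δ = (V_up−V_dn)/(S_up−S_dn) = (72.8300−-15.4819)/(193.9966−105.6847) = 1.0000. V = [p*·72.8300 + (1−p*)·-15.4819]/1.08 = 32.5822. B = V − Δ·S = -112.1914.
(2,2): S=265.7488. Δ = (V_up−V_dn)/(S_up−S_dn) = (234.9367−72.8300)/(356.1034−193.9966) = 1.0000. V = [p*·234.9367 + (1−p*)·72.8300]/1.08 = 153.5574. B = V − Δ·S = -112.1914.
(1,0): S=108.0400. Δ = (V_up−V_dn)/(S_up−S_dn) = (32.5822−-33.3222)/(144.7736−78.8692) = 1.0000. V = [p*·32.5822 + (1−p*)·-33.3222]/1.08 = 4.1591. B = V − Δ·S = -103.8809.
(1,1): S=198.3200. Δ = (V_up−V_dn)/(S_up−S_dn) = (153.5574−32.5822)/(265.7488−144.7736) = 1.0000. V = [p*·153.5574 + (1−p*)·32.5822]/1.08 = 94.4391. B = V − Δ·S = -103.8809.
(0,0): S=148.0000. Δ = (V_up−V_dn)/(S_up−S_dn) = (94.4391−4.1591)/(198.3200−108.0400) = 1.0000. V = [p*·94.4391 + (1−p*)·4.1591]/1.08 = 51.8140. B = V − Δ·S = -96.1860.
Self-financing check: at every node Δ·S+B equals the discounted successor values.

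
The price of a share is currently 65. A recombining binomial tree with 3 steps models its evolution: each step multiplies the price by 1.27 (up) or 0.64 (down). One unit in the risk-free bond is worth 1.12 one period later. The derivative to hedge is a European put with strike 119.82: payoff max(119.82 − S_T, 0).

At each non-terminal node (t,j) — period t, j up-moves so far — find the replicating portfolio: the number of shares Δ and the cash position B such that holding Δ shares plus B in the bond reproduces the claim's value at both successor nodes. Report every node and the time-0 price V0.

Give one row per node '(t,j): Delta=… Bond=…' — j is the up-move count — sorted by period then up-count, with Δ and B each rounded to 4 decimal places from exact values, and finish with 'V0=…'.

No-arbitrage ⇒ martingale measure with p* = (R−d)/(u−d) = 0.7619.
At expiry t=3: V(3,0)=102.7806, V(3,1)=86.0075, V(3,2)=52.7234, V(3,3)=0.0000
Node (2,0) S=26.6240: V=(p*·86.0075+(1−p*)·102.7806)/1.12=80.3581; Δ=(86.0075−102.7806)/(33.8125−17.0394)=-1.0000; B=V−Δ·S=106.9821
Node (2,1) S=52.8320: V=(p*·52.7234+(1−p*)·86.0075)/1.12=54.1501; Δ=(52.7234−86.0075)/(67.0966−33.8125)=-1.0000; B=V−Δ·S=106.9821
Node (2,2) S=104.8385: V=(p*·0.0000+(1−p*)·52.7234)/1.12=11.2082; Δ=(0.0000−52.7234)/(133.1449−67.0966)=-0.7983; B=V−Δ·S=94.8961
Node (1,0) S=41.6000: V=(p*·54.1501+(1−p*)·80.3581)/1.12=53.9198; Δ=(54.1501−80.3581)/(52.8320−26.6240)=-1.0000; B=V−Δ·S=95.5198
Node (1,1) S=82.5500: V=(p*·11.2082+(1−p*)·54.1501)/1.12=19.1361; Δ=(11.2082−54.1501)/(104.8385−52.8320)=-0.8257; B=V−Δ·S=87.2980
Node (0,0) S=65.0000: V=(p*·19.1361+(1−p*)·53.9198)/1.12=24.4803; Δ=(19.1361−53.9198)/(82.5500−41.6000)=-0.8494; B=V−Δ·S=79.6924
Each (Δ,B) replicates both successor values, so the strategy is self-financing and V0 is arbitrage-free.

(0,0): Delta=-0.8494 Bond=79.6924
(1,0): Delta=-1.0000 Bond=95.5198
(1,1): Delta=-0.8257 Bond=87.2980
(2,0): Delta=-1.0000 Bond=106.9821
(2,1): Delta=-1.0000 Bond=106.9821
(2,2): Delta=-0.7983 Bond=94.8961
V0=24.4803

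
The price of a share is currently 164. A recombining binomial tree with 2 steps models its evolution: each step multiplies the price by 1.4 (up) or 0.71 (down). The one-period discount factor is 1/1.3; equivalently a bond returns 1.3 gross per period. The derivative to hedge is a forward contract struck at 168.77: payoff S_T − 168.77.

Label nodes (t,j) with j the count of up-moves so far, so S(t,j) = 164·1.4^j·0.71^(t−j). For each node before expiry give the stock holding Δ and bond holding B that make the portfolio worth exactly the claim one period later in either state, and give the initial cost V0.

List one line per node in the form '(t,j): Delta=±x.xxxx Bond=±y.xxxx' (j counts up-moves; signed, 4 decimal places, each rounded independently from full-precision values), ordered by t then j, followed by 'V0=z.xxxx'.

(0,0): Delta=1.0000 Bond=-99.8639
(1,0): Delta=1.0000 Bond=-129.8231
(1,1): Delta=1.0000 Bond=-129.8231
V0=64.1361

No-arbitrage ⇒ martingale measure with p* = (R−d)/(u−d) = 0.8551.
At expiry t=2: V(2,0)=-86.0976, V(2,1)=-5.7540, V(2,2)=152.6700
  t=1,j=0: stock 116.4400 → up 163.0160 (V=-5.7540), down 82.6724 (V=-86.0976). Price -13.3831; hedge Δ=1.0000, bond B=-129.8231.
  t=1,j=1: stock 229.6000 → up 321.4400 (V=152.6700), down 163.0160 (V=-5.7540). Price 99.7769; hedge Δ=1.0000, bond B=-129.8231.
  t=0,j=0: stock 164.0000 → up 229.6000 (V=99.7769), down 116.4400 (V=-13.3831). Price 64.1361; hedge Δ=1.0000, bond B=-99.8639.
The time-0 hedge costs 64.1361, which is the no-arbitrage price.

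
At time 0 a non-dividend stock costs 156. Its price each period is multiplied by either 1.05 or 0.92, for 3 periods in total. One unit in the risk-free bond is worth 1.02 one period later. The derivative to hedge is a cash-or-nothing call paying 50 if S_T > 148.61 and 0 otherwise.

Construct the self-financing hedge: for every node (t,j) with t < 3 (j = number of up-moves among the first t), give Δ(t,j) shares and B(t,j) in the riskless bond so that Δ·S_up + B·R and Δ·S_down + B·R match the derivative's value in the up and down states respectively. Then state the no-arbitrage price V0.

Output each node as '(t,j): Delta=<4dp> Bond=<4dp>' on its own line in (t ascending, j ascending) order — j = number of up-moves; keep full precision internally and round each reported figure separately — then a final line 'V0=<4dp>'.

(0,0): Delta=0.8413 Bond=-90.5007
(1,0): Delta=2.0210 Bond=-261.6199
(1,1): Delta=0.5312 Bond=-41.5179
(2,0): Delta=0.0000 Bond=0.0000
(2,1): Delta=2.5523 Bond=-346.9080
(2,2): Delta=0.0000 Bond=49.0196
V0=40.7468

Under the risk-neutral measure, an up-move has probability p* = (R−d)/(u−d) = 0.7692 and values discount at R = 1.02.
At expiry t=3: V(3,0)=0.0000, V(3,1)=0.0000, V(3,2)=50.0000, V(3,3)=50.0000
  t=2,j=0: stock 132.0384 → up 138.6403 (V=0.0000), down 121.4753 (V=0.0000). Price 0.0000; hedge Δ=0.0000, bond B=0.0000.
  t=2,j=1: stock 150.6960 → up 158.2308 (V=50.0000), down 138.6403 (V=0.0000). Price 37.7074; hedge Δ=2.5523, bond B=-346.9080.
  t=2,j=2: stock 171.9900 → up 180.5895 (V=50.0000), down 158.2308 (V=50.0000). Price 49.0196; hedge Δ=0.0000, bond B=49.0196.
  t=1,j=0: stock 143.5200 → up 150.6960 (V=37.7074), down 132.0384 (V=0.0000). Price 28.4369; hedge Δ=2.0210, bond B=-261.6199.
  t=1,j=1: stock 163.8000 → up 171.9900 (V=49.0196), down 150.6960 (V=37.7074). Price 45.4991; hedge Δ=0.5312, bond B=-41.5179.
  t=0,j=0: stock 156.0000 → up 163.8000 (V=45.4991), down 143.5200 (V=28.4369). Price 40.7468; hedge Δ=0.8413, bond B=-90.5007.
Check: Δ(0,0)·S0 + B(0,0) = 40.7468 = V0.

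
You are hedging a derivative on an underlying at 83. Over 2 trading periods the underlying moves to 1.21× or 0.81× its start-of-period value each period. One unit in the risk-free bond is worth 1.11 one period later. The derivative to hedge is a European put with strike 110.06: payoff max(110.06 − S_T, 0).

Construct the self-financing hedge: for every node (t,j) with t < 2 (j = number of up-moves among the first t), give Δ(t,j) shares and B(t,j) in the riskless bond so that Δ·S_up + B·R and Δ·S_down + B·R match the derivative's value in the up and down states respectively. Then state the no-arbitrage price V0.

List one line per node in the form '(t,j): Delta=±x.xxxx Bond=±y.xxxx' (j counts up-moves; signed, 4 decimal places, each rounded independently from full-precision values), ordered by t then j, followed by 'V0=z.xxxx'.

(0,0): Delta=-0.7668 Bond=75.2006
(1,0): Delta=-1.0000 Bond=99.1532
(1,1): Delta=-0.7147 Bond=78.2458
V0=11.5592

Under the risk-neutral measure, an up-move has probability p* = (R−d)/(u−d) = 0.7500 and values discount at R = 1.11.
Terminal values V(2,·): V(2,0)=55.6037, V(2,1)=28.7117, V(2,2)=0.0000
(1,0): S=67.2300. Δ = (V_up−V_dn)/(S_up−S_dn) = (28.7117−55.6037)/(81.3483−54.4563) = -1.0000. V = [p*·28.7117 + (1−p*)·55.6037]/1.11 = 31.9232. B = V − Δ·S = 99.1532.
(1,1): S=100.4300. Δ = (V_up−V_dn)/(S_up−S_dn) = (0.0000−28.7117)/(121.5203−81.3483) = -0.7147. V = [p*·0.0000 + (1−p*)·28.7117]/1.11 = 6.4666. B = V − Δ·S = 78.2458.
(0,0): S=83.0000. Δ = (V_up−V_dn)/(S_up−S_dn) = (6.4666−31.9232)/(100.4300−67.2300) = -0.7668. V = [p*·6.4666 + (1−p*)·31.9232]/1.11 = 11.5592. B = V − Δ·S = 75.2006.
Each (Δ,B) replicates both successor values, so the strategy is self-financing and V0 is arbitrage-free.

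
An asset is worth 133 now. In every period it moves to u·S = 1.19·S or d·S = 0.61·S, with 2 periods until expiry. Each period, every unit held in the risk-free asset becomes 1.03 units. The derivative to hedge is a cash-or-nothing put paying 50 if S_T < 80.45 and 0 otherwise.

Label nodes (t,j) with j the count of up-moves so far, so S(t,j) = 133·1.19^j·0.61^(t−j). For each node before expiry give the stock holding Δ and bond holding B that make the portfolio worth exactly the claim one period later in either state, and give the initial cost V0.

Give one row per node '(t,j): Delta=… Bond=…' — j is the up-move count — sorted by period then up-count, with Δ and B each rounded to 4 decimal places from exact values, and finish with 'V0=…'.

(0,0): Delta=-0.1736 Bond=26.6751
(1,0): Delta=-1.0626 Bond=99.5983
(1,1): Delta=0.0000 Bond=0.0000
V0=3.5866

The replicating-portfolio and risk-neutral prices coincide; use p* = (1.03−0.61)/(1.19−0.61) = 0.7241 for the latter.
Terminal payoffs: V(2,0)=50.0000, V(2,1)=0.0000, V(2,2)=0.0000
  t=1,j=0: stock 81.1300 → up 96.5447 (V=0.0000), down 49.4893 (V=50.0000). Price 13.3914; hedge Δ=-1.0626, bond B=99.5983.
  t=1,j=1: stock 158.2700 → up 188.3413 (V=0.0000), down 96.5447 (V=0.0000). Price 0.0000; hedge Δ=0.0000, bond B=0.0000.
  t=0,j=0: stock 133.0000 → up 158.2700 (V=0.0000), down 81.1300 (V=13.3914). Price 3.5866; hedge Δ=-0.1736, bond B=26.6751.
Self-financing check: at every node Δ·S+B equals the discounted successor values.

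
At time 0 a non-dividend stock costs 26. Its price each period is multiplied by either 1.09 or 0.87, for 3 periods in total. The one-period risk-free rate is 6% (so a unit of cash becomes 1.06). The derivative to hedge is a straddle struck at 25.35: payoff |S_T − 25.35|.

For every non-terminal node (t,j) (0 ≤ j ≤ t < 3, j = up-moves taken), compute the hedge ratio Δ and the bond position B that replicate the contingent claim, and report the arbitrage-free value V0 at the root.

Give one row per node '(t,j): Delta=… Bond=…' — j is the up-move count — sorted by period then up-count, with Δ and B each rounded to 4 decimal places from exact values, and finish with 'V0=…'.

(0,0): Delta=0.6891 Bond=-12.8513
(1,0): Delta=-0.5007 Bond=13.2917
(1,1): Delta=0.8391 Bond=-17.8719
(2,0): Delta=-1.0000 Bond=23.9151
(2,1): Delta=-0.4378 Bond=12.5378
(2,2): Delta=1.0000 Bond=-23.9151
V0=5.0662

Risk-neutral probability p* = (R−d)/(u−d) = (1.06−0.87)/(1.09−0.87) = 0.8636.
At expiry t=3: V(3,0)=8.2289, V(3,1)=3.8995, V(3,2)=1.5248, V(3,3)=8.3208
Node (2,0) S=19.6794: V=(p*·3.8995+(1−p*)·8.2289)/1.06=4.2357; Δ=(3.8995−8.2289)/(21.4505−17.1211)=-1.0000; B=V−Δ·S=23.9151
Node (2,1) S=24.6558: V=(p*·1.5248+(1−p*)·3.8995)/1.06=1.7440; Δ=(1.5248−3.8995)/(26.8748−21.4505)=-0.4378; B=V−Δ·S=12.5378
Node (2,2) S=30.8906: V=(p*·8.3208+(1−p*)·1.5248)/1.06=6.9755; Δ=(8.3208−1.5248)/(33.6708−26.8748)=1.0000; B=V−Δ·S=-23.9151
Node (1,0) S=22.6200: V=(p*·1.7440+(1−p*)·4.2357)/1.06=1.9658; Δ=(1.7440−4.2357)/(24.6558−19.6794)=-0.5007; B=V−Δ·S=13.2917
Node (1,1) S=28.3400: V=(p*·6.9755+(1−p*)·1.7440)/1.06=5.9077; Δ=(6.9755−1.7440)/(30.8906−24.6558)=0.8391; B=V−Δ·S=-17.8719
Node (0,0) S=26.0000: V=(p*·5.9077+(1−p*)·1.9658)/1.06=5.0662; Δ=(5.9077−1.9658)/(28.3400−22.6200)=0.6891; B=V−Δ·S=-12.8513
Check: Δ(0,0)·S0 + B(0,0) = 5.0662 = V0.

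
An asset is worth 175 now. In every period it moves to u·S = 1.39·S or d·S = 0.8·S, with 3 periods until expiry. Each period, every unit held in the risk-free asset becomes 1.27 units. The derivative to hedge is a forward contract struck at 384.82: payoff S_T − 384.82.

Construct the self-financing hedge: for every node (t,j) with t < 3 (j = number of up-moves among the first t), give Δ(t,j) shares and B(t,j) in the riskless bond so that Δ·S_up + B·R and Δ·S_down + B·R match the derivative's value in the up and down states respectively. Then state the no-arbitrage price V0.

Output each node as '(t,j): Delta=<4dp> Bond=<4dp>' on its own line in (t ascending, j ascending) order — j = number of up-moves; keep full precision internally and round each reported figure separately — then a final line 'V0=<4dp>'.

(0,0): Delta=1.0000 Bond=-187.8653
(1,0): Delta=1.0000 Bond=-238.5889
(1,1): Delta=1.0000 Bond=-238.5889
(2,0): Delta=1.0000 Bond=-303.0079
(2,1): Delta=1.0000 Bond=-303.0079
(2,2): Delta=1.0000 Bond=-303.0079
V0=-12.8653

Under the risk-neutral measure, an up-move has probability p* = (R−d)/(u−d) = 0.7966 and values discount at R = 1.27.
Terminal payoffs: V(3,0)=-295.2200, V(3,1)=-229.1400, V(3,2)=-114.3260, V(3,3)=85.1633
(2,0): S=112.0000. Δ = (V_up−V_dn)/(S_up−S_dn) = (-229.1400−-295.2200)/(155.6800−89.6000) = 1.0000. V = [p*·-229.1400 + (1−p*)·-295.2200]/1.27 = -191.0079. B = V − Δ·S = -303.0079.
(2,1): S=194.6000. Δ = (V_up−V_dn)/(S_up−S_dn) = (-114.3260−-229.1400)/(270.4940−155.6800) = 1.0000. V = [p*·-114.3260 + (1−p*)·-229.1400]/1.27 = -108.4079. B = V − Δ·S = -303.0079.
(2,2): S=338.1175. Δ = (V_up−V_dn)/(S_up−S_dn) = (85.1633−-114.3260)/(469.9833−270.4940) = 1.0000. V = [p*·85.1633 + (1−p*)·-114.3260]/1.27 = 35.1096. B = V − Δ·S = -303.0079.
(1,0): S=140.0000. Δ = (V_up−V_dn)/(S_up−S_dn) = (-108.4079−-191.0079)/(194.6000−112.0000) = 1.0000. V = [p*·-108.4079 + (1−p*)·-191.0079]/1.27 = -98.5889. B = V − Δ·S = -238.5889.
(1,1): S=243.2500. Δ = (V_up−V_dn)/(S_up−S_dn) = (35.1096−-108.4079)/(338.1175−194.6000) = 1.0000. V = [p*·35.1096 + (1−p*)·-108.4079]/1.27 = 4.6611. B = V − Δ·S = -238.5889.
(0,0): S=175.0000. Δ = (V_up−V_dn)/(S_up−S_dn) = (4.6611−-98.5889)/(243.2500−140.0000) = 1.0000. V = [p*·4.6611 + (1−p*)·-98.5889]/1.27 = -12.8653. B = V − Δ·S = -187.8653.
Each (Δ,B) replicates both successor values, so the strategy is self-financing and V0 is arbitrage-free.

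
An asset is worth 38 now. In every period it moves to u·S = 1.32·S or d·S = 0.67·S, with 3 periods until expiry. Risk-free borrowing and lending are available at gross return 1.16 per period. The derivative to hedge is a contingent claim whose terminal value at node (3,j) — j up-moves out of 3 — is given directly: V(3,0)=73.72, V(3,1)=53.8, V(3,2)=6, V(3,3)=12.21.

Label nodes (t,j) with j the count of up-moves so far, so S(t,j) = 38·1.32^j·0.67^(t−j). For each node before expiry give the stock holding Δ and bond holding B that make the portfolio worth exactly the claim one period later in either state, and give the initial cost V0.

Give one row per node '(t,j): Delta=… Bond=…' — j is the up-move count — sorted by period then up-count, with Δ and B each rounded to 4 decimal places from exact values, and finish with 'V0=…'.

No-arbitrage ⇒ martingale measure with p* = (R−d)/(u−d) = 0.7538.
At expiry t=3: V(3,0)=73.7200, V(3,1)=53.8000, V(3,2)=6.0000, V(3,3)=12.2100
  t=2,j=0: stock 17.0582 → up 22.5168 (V=53.8000), down 11.4290 (V=73.7200). Price 50.6064; hedge Δ=-1.7966, bond B=81.2525.
  t=2,j=1: stock 33.6072 → up 44.3615 (V=6.0000), down 22.5168 (V=53.8000). Price 15.3156; hedge Δ=-2.1882, bond B=88.8541.
  t=2,j=2: stock 66.2112 → up 87.3988 (V=12.2100), down 44.3615 (V=6.0000). Price 9.2081; hedge Δ=0.1443, bond B=-0.3458.
  t=1,j=0: stock 25.4600 → up 33.6072 (V=15.3156), down 17.0582 (V=50.6064). Price 20.6919; hedge Δ=-2.1325, bond B=74.9853.
  t=1,j=1: stock 50.1600 → up 66.2112 (V=9.2081), down 33.6072 (V=15.3156). Price 9.2340; hedge Δ=-0.1873, bond B=18.6303.
  t=0,j=0: stock 38.0000 → up 50.1600 (V=9.2340), down 25.4600 (V=20.6919). Price 10.3918; hedge Δ=-0.4639, bond B=28.0192.
Root portfolio cost Δ·38+B reproduces V0=10.3918.

(0,0): Delta=-0.4639 Bond=28.0192
(1,0): Delta=-2.1325 Bond=74.9853
(1,1): Delta=-0.1873 Bond=18.6303
(2,0): Delta=-1.7966 Bond=81.2525
(2,1): Delta=-2.1882 Bond=88.8541
(2,2): Delta=0.1443 Bond=-0.3458
V0=10.3918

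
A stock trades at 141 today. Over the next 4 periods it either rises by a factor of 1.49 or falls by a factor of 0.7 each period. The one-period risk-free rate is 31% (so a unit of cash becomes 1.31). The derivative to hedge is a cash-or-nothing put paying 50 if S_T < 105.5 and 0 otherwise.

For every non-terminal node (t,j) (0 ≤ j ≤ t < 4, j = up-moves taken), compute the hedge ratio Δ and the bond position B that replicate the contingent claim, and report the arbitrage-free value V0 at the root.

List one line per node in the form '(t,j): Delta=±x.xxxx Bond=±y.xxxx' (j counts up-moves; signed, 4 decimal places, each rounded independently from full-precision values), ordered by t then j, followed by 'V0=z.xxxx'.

(0,0): Delta=-0.0240 Bond=4.0517
(1,0): Delta=-0.1315 Bond=15.9149
(1,1): Delta=-0.0091 Bond=2.1777
(2,0): Delta=-0.5400 Bond=49.0701
(2,1): Delta=-0.0749 Bond=12.5208
(2,2): Delta=0.0000 Bond=0.0000
(3,0): Delta=0.0000 Bond=38.1679
(3,1): Delta=-0.6148 Bond=71.9876
(3,2): Delta=0.0000 Bond=0.0000
(3,3): Delta=0.0000 Bond=0.0000
V0=0.6660

Risk-neutral probability p* = (R−d)/(u−d) = (1.31−0.7)/(1.49−0.7) = 0.7722.
Terminal values V(4,·): V(4,0)=50.0000, V(4,1)=50.0000, V(4,2)=0.0000, V(4,3)=0.0000, V(4,4)=0.0000
Node (3,0) S=48.3630: V=(p*·50.0000+(1−p*)·50.0000)/1.31=38.1679; Δ=(50.0000−50.0000)/(72.0609−33.8541)=0.0000; B=V−Δ·S=38.1679
Node (3,1) S=102.9441: V=(p*·0.0000+(1−p*)·50.0000)/1.31=8.6965; Δ=(0.0000−50.0000)/(153.3867−72.0609)=-0.6148; B=V−Δ·S=71.9876
Node (3,2) S=219.1239: V=(p*·0.0000+(1−p*)·0.0000)/1.31=0.0000; Δ=(0.0000−0.0000)/(326.4946−153.3867)=0.0000; B=V−Δ·S=0.0000
Node (3,3) S=466.4208: V=(p*·0.0000+(1−p*)·0.0000)/1.31=0.0000; Δ=(0.0000−0.0000)/(694.9670−326.4946)=0.0000; B=V−Δ·S=0.0000
Node (2,0) S=69.0900: V=(p*·8.6965+(1−p*)·38.1679)/1.31=11.7645; Δ=(8.6965−38.1679)/(102.9441−48.3630)=-0.5400; B=V−Δ·S=49.0701
Node (2,1) S=147.0630: V=(p*·0.0000+(1−p*)·8.6965)/1.31=1.5126; Δ=(0.0000−8.6965)/(219.1239−102.9441)=-0.0749; B=V−Δ·S=12.5208
Node (2,2) S=313.0341: V=(p*·0.0000+(1−p*)·0.0000)/1.31=0.0000; Δ=(0.0000−0.0000)/(466.4208−219.1239)=0.0000; B=V−Δ·S=0.0000
Node (1,0) S=98.7000: V=(p*·1.5126+(1−p*)·11.7645)/1.31=2.9378; Δ=(1.5126−11.7645)/(147.0630−69.0900)=-0.1315; B=V−Δ·S=15.9149
Node (1,1) S=210.0900: V=(p*·0.0000+(1−p*)·1.5126)/1.31=0.2631; Δ=(0.0000−1.5126)/(313.0341−147.0630)=-0.0091; B=V−Δ·S=2.1777
Node (0,0) S=141.0000: V=(p*·0.2631+(1−p*)·2.9378)/1.31=0.6660; Δ=(0.2631−2.9378)/(210.0900−98.7000)=-0.0240; B=V−Δ·S=4.0517
Root portfolio cost Δ·141+B reproduces V0=0.6660.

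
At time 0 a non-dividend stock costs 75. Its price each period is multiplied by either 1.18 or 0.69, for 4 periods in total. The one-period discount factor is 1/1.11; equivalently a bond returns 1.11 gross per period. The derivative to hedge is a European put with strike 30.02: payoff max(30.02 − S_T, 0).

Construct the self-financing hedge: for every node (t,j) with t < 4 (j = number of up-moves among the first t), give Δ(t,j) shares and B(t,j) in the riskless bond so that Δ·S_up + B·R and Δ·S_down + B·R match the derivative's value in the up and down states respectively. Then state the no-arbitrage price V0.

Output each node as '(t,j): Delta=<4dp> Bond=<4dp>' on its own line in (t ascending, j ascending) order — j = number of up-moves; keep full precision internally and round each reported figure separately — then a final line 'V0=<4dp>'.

Risk-neutral probability p* = (R−d)/(u−d) = (1.11−0.69)/(1.18−0.69) = 0.8571.
Payoff layer (t=4): V(4,0)=13.0197, V(4,1)=0.9470, V(4,2)=0.0000, V(4,3)=0.0000, V(4,4)=0.0000
Node (3,0) S=24.6382: V=(p*·0.9470+(1−p*)·13.0197)/1.11=2.4069; Δ=(0.9470−13.0197)/(29.0730−17.0003)=-1.0000; B=V−Δ·S=27.0450
Node (3,1) S=42.1348: V=(p*·0.0000+(1−p*)·0.9470)/1.11=0.1219; Δ=(0.0000−0.9470)/(49.7191−29.0730)=-0.0459; B=V−Δ·S=2.0544
Node (3,2) S=72.0567: V=(p*·0.0000+(1−p*)·0.0000)/1.11=0.0000; Δ=(0.0000−0.0000)/(85.0269−49.7191)=0.0000; B=V−Δ·S=0.0000
Node (3,3) S=123.2274: V=(p*·0.0000+(1−p*)·0.0000)/1.11=0.0000; Δ=(0.0000−0.0000)/(145.4083−85.0269)=0.0000; B=V−Δ·S=0.0000
Node (2,0) S=35.7075: V=(p*·0.1219+(1−p*)·2.4069)/1.11=0.4039; Δ=(0.1219−2.4069)/(42.1348−24.6382)=-0.1306; B=V−Δ·S=5.0671
Node (2,1) S=61.0650: V=(p*·0.0000+(1−p*)·0.1219)/1.11=0.0157; Δ=(0.0000−0.1219)/(72.0567−42.1348)=-0.0041; B=V−Δ·S=0.2644
Node (2,2) S=104.4300: V=(p*·0.0000+(1−p*)·0.0000)/1.11=0.0000; Δ=(0.0000−0.0000)/(123.2274−72.0567)=0.0000; B=V−Δ·S=0.0000
Node (1,0) S=51.7500: V=(p*·0.0157+(1−p*)·0.4039)/1.11=0.0641; Δ=(0.0157−0.4039)/(61.0650−35.7075)=-0.0153; B=V−Δ·S=0.8563
Node (1,1) S=88.5000: V=(p*·0.0000+(1−p*)·0.0157)/1.11=0.0020; Δ=(0.0000−0.0157)/(104.4300−61.0650)=-0.0004; B=V−Δ·S=0.0340
Node (0,0) S=75.0000: V=(p*·0.0020+(1−p*)·0.0641)/1.11=0.0098; Δ=(0.0020−0.0641)/(88.5000−51.7500)=-0.0017; B=V−Δ·S=0.1365
Self-financing check: at every node Δ·S+B equals the discounted successor values.

(0,0): Delta=-0.0017 Bond=0.1365
(1,0): Delta=-0.0153 Bond=0.8563
(1,1): Delta=-0.0004 Bond=0.0340
(2,0): Delta=-0.1306 Bond=5.0671
(2,1): Delta=-0.0041 Bond=0.2644
(2,2): Delta=0.0000 Bond=0.0000
(3,0): Delta=-1.0000 Bond=27.0450
(3,1): Delta=-0.0459 Bond=2.0544
(3,2): Delta=0.0000 Bond=0.0000
(3,3): Delta=0.0000 Bond=0.0000
V0=0.0098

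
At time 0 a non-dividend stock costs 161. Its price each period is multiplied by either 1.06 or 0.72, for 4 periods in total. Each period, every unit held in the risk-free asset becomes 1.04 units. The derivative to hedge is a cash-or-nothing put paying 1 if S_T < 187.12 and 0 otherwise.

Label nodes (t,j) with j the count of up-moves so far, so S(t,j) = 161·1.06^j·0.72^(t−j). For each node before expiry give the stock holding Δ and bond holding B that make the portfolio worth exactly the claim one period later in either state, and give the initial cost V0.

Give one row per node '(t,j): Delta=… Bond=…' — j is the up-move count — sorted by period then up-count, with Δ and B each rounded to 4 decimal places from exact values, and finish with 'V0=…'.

(0,0): Delta=-0.0135 Bond=2.3640
(1,0): Delta=0.0000 Bond=0.8890
(1,1): Delta=-0.0141 Bond=2.5566
(2,0): Delta=0.0000 Bond=0.9246
(2,1): Delta=0.0000 Bond=0.9246
(2,2): Delta=-0.0147 Bond=2.7673
(3,0): Delta=0.0000 Bond=0.9615
(3,1): Delta=0.0000 Bond=0.9615
(3,2): Delta=0.0000 Bond=0.9615
(3,3): Delta=-0.0153 Bond=2.9977
V0=0.1841

Since d<R<u, set p* = (R−d)/(u−d) = 0.9412; price each node as the discounted p*-expectation of its children.
Terminal values V(4,·): V(4,0)=1.0000, V(4,1)=1.0000, V(4,2)=1.0000, V(4,3)=1.0000, V(4,4)=0.0000
(3,0): S=60.0929. Δ = (V_up−V_dn)/(S_up−S_dn) = (1.0000−1.0000)/(63.6985−43.2669) = 0.0000. V = [p*·1.0000 + (1−p*)·1.0000]/1.04 = 0.9615. B = V − Δ·S = 0.9615.
(3,1): S=88.4701. Δ = (V_up−V_dn)/(S_up−S_dn) = (1.0000−1.0000)/(93.7784−63.6985) = 0.0000. V = [p*·1.0000 + (1−p*)·1.0000]/1.04 = 0.9615. B = V − Δ·S = 0.9615.
(3,2): S=130.2477. Δ = (V_up−V_dn)/(S_up−S_dn) = (1.0000−1.0000)/(138.0626−93.7784) = 0.0000. V = [p*·1.0000 + (1−p*)·1.0000]/1.04 = 0.9615. B = V − Δ·S = 0.9615.
(3,3): S=191.7536. Δ = (V_up−V_dn)/(S_up−S_dn) = (0.0000−1.0000)/(203.2588−138.0626) = -0.0153. V = [p*·0.0000 + (1−p*)·1.0000]/1.04 = 0.0566. B = V − Δ·S = 2.9977.
(2,0): S=83.4624. Δ = (V_up−V_dn)/(S_up−S_dn) = (0.9615−0.9615)/(88.4701−60.0929) = 0.0000. V = [p*·0.9615 + (1−p*)·0.9615]/1.04 = 0.9246. B = V − Δ·S = 0.9246.
(2,1): S=122.8752. Δ = (V_up−V_dn)/(S_up−S_dn) = (0.9615−0.9615)/(130.2477−88.4701) = 0.0000. V = [p*·0.9615 + (1−p*)·0.9615]/1.04 = 0.9246. B = V − Δ·S = 0.9246.
(2,2): S=180.8996. Δ = (V_up−V_dn)/(S_up−S_dn) = (0.0566−0.9615)/(191.7536−130.2477) = -0.0147. V = [p*·0.0566 + (1−p*)·0.9615]/1.04 = 0.1056. B = V − Δ·S = 2.7673.
(1,0): S=115.9200. Δ = (V_up−V_dn)/(S_up−S_dn) = (0.9246−0.9246)/(122.8752−83.4624) = 0.0000. V = [p*·0.9246 + (1−p*)·0.9246]/1.04 = 0.8890. B = V − Δ·S = 0.8890.
(1,1): S=170.6600. Δ = (V_up−V_dn)/(S_up−S_dn) = (0.1056−0.9246)/(180.8996−122.8752) = -0.0141. V = [p*·0.1056 + (1−p*)·0.9246]/1.04 = 0.1478. B = V − Δ·S = 2.5566.
(0,0): S=161.0000. Δ = (V_up−V_dn)/(S_up−S_dn) = (0.1478−0.8890)/(170.6600−115.9200) = -0.0135. V = [p*·0.1478 + (1−p*)·0.8890]/1.04 = 0.1841. B = V − Δ·S = 2.3640.
Each (Δ,B) replicates both successor values, so the strategy is self-financing and V0 is arbitrage-free.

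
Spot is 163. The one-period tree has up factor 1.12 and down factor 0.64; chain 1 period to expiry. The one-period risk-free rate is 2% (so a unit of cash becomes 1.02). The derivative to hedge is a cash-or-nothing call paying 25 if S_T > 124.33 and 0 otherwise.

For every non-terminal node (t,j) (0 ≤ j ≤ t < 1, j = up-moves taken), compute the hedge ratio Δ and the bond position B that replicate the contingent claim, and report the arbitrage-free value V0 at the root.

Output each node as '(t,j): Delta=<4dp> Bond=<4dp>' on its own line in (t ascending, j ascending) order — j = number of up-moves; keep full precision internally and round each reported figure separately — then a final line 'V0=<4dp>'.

(0,0): Delta=0.3195 Bond=-32.6797
V0=19.4036

Risk-neutral probability p* = (R−d)/(u−d) = (1.02−0.64)/(1.12−0.64) = 0.7917.
Payoff layer (t=1): V(1,0)=0.0000, V(1,1)=25.0000
Node (0,0) S=163.0000: V=(p*·25.0000+(1−p*)·0.0000)/1.02=19.4036; Δ=(25.0000−0.0000)/(182.5600−104.3200)=0.3195; B=V−Δ·S=-32.6797
Check: Δ(0,0)·S0 + B(0,0) = 19.4036 = V0.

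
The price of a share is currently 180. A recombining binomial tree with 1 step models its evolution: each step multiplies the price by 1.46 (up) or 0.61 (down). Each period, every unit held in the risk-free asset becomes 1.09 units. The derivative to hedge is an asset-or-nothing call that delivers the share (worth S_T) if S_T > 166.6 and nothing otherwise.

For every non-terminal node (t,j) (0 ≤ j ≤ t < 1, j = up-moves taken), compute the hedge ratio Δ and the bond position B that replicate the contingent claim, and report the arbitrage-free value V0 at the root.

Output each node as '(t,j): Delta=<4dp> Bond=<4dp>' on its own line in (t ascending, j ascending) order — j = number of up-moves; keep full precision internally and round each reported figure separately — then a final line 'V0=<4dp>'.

No-arbitrage ⇒ martingale measure with p* = (R−d)/(u−d) = 0.5647.
Terminal values V(1,·): V(1,0)=0.0000, V(1,1)=262.8000
  t=0,j=0: stock 180.0000 → up 262.8000 (V=262.8000), down 109.8000 (V=0.0000). Price 136.1511; hedge Δ=1.7176, bond B=-173.0254.
Check: Δ(0,0)·S0 + B(0,0) = 136.1511 = V0.

(0,0): Delta=1.7176 Bond=-173.0254
V0=136.1511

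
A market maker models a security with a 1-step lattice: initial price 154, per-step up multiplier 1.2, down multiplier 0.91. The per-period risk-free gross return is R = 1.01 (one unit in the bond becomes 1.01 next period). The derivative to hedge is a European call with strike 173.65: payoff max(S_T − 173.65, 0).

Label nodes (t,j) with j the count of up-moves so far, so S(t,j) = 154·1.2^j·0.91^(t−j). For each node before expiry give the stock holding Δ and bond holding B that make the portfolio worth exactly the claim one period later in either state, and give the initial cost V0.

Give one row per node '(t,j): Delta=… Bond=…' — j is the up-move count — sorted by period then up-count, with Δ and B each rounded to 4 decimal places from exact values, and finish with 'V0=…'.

The replicating-portfolio and risk-neutral prices coincide; use p* = (1.01−0.91)/(1.2−0.91) = 0.3448 for the latter.
Terminal values V(1,·): V(1,0)=0.0000, V(1,1)=11.1500
  t=0,j=0: stock 154.0000 → up 184.8000 (V=11.1500), down 140.1400 (V=0.0000). Price 3.8068; hedge Δ=0.2497, bond B=-34.6415.
Self-financing check: at every node Δ·S+B equals the discounted successor values.

(0,0): Delta=0.2497 Bond=-34.6415
V0=3.8068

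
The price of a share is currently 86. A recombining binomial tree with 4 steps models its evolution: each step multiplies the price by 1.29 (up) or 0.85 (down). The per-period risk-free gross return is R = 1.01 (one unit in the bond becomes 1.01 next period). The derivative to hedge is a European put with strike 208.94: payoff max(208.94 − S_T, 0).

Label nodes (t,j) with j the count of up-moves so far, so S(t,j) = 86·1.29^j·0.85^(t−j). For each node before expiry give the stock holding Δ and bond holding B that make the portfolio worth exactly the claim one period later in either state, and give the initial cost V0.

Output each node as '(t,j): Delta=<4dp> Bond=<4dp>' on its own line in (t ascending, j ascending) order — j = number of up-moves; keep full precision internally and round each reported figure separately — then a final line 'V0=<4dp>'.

(0,0): Delta=-0.9640 Bond=198.1795
(1,0): Delta=-1.0000 Bond=202.7951
(1,1): Delta=-0.9224 Bond=195.5520
(2,0): Delta=-1.0000 Bond=204.8231
(2,1): Delta=-1.0000 Bond=204.8231
(2,2): Delta=-0.8330 Bond=184.7054
(3,0): Delta=-1.0000 Bond=206.8713
(3,1): Delta=-1.0000 Bond=206.8713
(3,2): Delta=-1.0000 Bond=206.8713
(3,3): Delta=-0.6404 Bond=150.9945
V0=115.2781

Under the risk-neutral measure, an up-move has probability p* = (R−d)/(u−d) = 0.3636 and values discount at R = 1.01.
Terminal payoffs: V(4,0)=164.0475, V(4,1)=140.8090, V(4,2)=105.5411, V(4,3)=52.0170, V(4,4)=0.0000
Node (3,0) S=52.8147: V=(p*·140.8090+(1−p*)·164.0475)/1.01=154.0565; Δ=(140.8090−164.0475)/(68.1310−44.8925)=-1.0000; B=V−Δ·S=206.8713
Node (3,1) S=80.1541: V=(p*·105.5411+(1−p*)·140.8090)/1.01=126.7171; Δ=(105.5411−140.8090)/(103.3989−68.1310)=-1.0000; B=V−Δ·S=206.8713
Node (3,2) S=121.6457: V=(p*·52.0170+(1−p*)·105.5411)/1.01=85.2256; Δ=(52.0170−105.5411)/(156.9230−103.3989)=-1.0000; B=V−Δ·S=206.8713
Node (3,3) S=184.6153: V=(p*·0.0000+(1−p*)·52.0170)/1.01=32.7740; Δ=(0.0000−52.0170)/(238.1537−156.9230)=-0.6404; B=V−Δ·S=150.9945
Node (2,0) S=62.1350: V=(p*·126.7171+(1−p*)·154.0565)/1.01=142.6881; Δ=(126.7171−154.0565)/(80.1541−52.8147)=-1.0000; B=V−Δ·S=204.8231
Node (2,1) S=94.2990: V=(p*·85.2256+(1−p*)·126.7171)/1.01=110.5241; Δ=(85.2256−126.7171)/(121.6457−80.1541)=-1.0000; B=V−Δ·S=204.8231
Node (2,2) S=143.1126: V=(p*·32.7740+(1−p*)·85.2256)/1.01=65.4973; Δ=(32.7740−85.2256)/(184.6153−121.6457)=-0.8330; B=V−Δ·S=184.7054
Node (1,0) S=73.1000: V=(p*·110.5241+(1−p*)·142.6881)/1.01=129.6951; Δ=(110.5241−142.6881)/(94.2990−62.1350)=-1.0000; B=V−Δ·S=202.7951
Node (1,1) S=110.9400: V=(p*·65.4973+(1−p*)·110.5241)/1.01=93.2185; Δ=(65.4973−110.5241)/(143.1126−94.2990)=-0.9224; B=V−Δ·S=195.5520
Node (0,0) S=86.0000: V=(p*·93.2185+(1−p*)·129.6951)/1.01=115.2781; Δ=(93.2185−129.6951)/(110.9400−73.1000)=-0.9640; B=V−Δ·S=198.1795
The time-0 hedge costs 115.2781, which is the no-arbitrage price.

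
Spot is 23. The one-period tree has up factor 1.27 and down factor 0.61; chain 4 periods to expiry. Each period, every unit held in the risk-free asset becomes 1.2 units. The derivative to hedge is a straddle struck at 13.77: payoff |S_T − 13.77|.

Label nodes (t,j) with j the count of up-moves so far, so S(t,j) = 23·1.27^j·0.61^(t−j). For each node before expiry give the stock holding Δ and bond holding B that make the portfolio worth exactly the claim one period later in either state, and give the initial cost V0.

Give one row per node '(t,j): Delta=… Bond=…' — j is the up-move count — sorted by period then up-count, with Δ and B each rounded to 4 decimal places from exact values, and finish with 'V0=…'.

The replicating-portfolio and risk-neutral prices coincide; use p* = (1.2−0.61)/(1.27−0.61) = 0.8939 for the latter.
At expiry t=4: V(4,0)=10.5855, V(4,1)=7.1399, V(4,2)=0.0337, V(4,3)=14.9688, V(4,4)=46.0633
Node (3,0) S=5.2206: V=(p*·7.1399+(1−p*)·10.5855)/1.2=6.2544; Δ=(7.1399−10.5855)/(6.6301−3.1845)=-1.0000; B=V−Δ·S=11.4750
Node (3,1) S=10.8690: V=(p*·0.0337+(1−p*)·7.1399)/1.2=0.6561; Δ=(0.0337−7.1399)/(13.8037−6.6301)=-0.9906; B=V−Δ·S=11.4231
Node (3,2) S=22.6290: V=(p*·14.9688+(1−p*)·0.0337)/1.2=11.1540; Δ=(14.9688−0.0337)/(28.7388−13.8037)=1.0000; B=V−Δ·S=-11.4750
Node (3,3) S=47.1128: V=(p*·46.0633+(1−p*)·14.9688)/1.2=35.6378; Δ=(46.0633−14.9688)/(59.8333−28.7388)=1.0000; B=V−Δ·S=-11.4750
Node (2,0) S=8.5583: V=(p*·0.6561+(1−p*)·6.2544)/1.2=1.0416; Δ=(0.6561−6.2544)/(10.8690−5.2206)=-0.9911; B=V−Δ·S=9.5238
Node (2,1) S=17.8181: V=(p*·11.1540+(1−p*)·0.6561)/1.2=8.3671; Δ=(11.1540−0.6561)/(22.6290−10.8690)=0.8927; B=V−Δ·S=-7.5387
Node (2,2) S=37.0967: V=(p*·35.6378+(1−p*)·11.1540)/1.2=27.5342; Δ=(35.6378−11.1540)/(47.1128−22.6290)=1.0000; B=V−Δ·S=-9.5625
Node (1,0) S=14.0300: V=(p*·8.3671+(1−p*)·1.0416)/1.2=6.3252; Δ=(8.3671−1.0416)/(17.8181−8.5583)=0.7911; B=V−Δ·S=-4.7742
Node (1,1) S=29.2100: V=(p*·27.5342+(1−p*)·8.3671)/1.2=21.2511; Δ=(27.5342−8.3671)/(37.0967−17.8181)=0.9942; B=V−Δ·S=-7.7899
Node (0,0) S=23.0000: V=(p*·21.2511+(1−p*)·6.3252)/1.2=16.3900; Δ=(21.2511−6.3252)/(29.2100−14.0300)=0.9833; B=V−Δ·S=-6.2250
Each (Δ,B) replicates both successor values, so the strategy is self-financing and V0 is arbitrage-free.

(0,0): Delta=0.9833 Bond=-6.2250
(1,0): Delta=0.7911 Bond=-4.7742
(1,1): Delta=0.9942 Bond=-7.7899
(2,0): Delta=-0.9911 Bond=9.5238
(2,1): Delta=0.8927 Bond=-7.5387
(2,2): Delta=1.0000 Bond=-9.5625
(3,0): Delta=-1.0000 Bond=11.4750
(3,1): Delta=-0.9906 Bond=11.4231
(3,2): Delta=1.0000 Bond=-11.4750
(3,3): Delta=1.0000 Bond=-11.4750
V0=16.3900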